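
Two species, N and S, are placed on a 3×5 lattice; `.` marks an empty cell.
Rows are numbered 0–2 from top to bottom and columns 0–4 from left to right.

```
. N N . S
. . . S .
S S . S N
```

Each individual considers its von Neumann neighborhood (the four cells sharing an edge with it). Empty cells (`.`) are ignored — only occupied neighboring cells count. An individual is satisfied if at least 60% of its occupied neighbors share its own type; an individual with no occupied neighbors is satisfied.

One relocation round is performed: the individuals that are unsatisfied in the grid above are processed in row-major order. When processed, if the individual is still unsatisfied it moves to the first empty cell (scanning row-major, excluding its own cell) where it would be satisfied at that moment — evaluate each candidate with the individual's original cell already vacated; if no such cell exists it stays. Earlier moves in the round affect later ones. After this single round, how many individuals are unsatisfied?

Initially unsatisfied (in order): (2,3), (2,4).
  (2,3) → (0,3).
  (2,4): now satisfied by earlier moves; stays.
Resulting grid:
. N N S S
. . . S .
S S . . N
Unsatisfied now: (0,2).

1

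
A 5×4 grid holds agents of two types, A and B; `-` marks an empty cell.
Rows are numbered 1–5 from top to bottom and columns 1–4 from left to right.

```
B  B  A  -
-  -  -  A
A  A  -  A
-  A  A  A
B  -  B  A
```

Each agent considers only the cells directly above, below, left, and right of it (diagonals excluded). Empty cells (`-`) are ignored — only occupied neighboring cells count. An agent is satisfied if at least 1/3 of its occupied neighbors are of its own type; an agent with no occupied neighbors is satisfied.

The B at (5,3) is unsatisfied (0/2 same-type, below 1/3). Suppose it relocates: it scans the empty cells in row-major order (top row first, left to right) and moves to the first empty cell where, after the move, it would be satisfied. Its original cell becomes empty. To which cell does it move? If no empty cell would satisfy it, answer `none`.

Vacating (5,3). Empty cells in order:
  (1,4): 0/2 same-type → still unsatisfied.
  (2,1): 1/2 same-type → satisfied — stop here.

(2,1)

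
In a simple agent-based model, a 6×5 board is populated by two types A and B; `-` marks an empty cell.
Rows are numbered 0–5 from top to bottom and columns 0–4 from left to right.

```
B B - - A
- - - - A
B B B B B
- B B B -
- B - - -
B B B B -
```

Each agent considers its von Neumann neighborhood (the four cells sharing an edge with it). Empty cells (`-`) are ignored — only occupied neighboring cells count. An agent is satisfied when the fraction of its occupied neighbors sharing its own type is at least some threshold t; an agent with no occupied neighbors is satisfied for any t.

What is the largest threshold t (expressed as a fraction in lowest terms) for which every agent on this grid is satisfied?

(0,0)B 1/1
(0,1)B 1/1
(0,4)A 1/1
(1,4)A 1/2
(2,0)B 1/1
(2,1)B 3/3
(2,2)B 3/3
(2,3)B 3/3
(2,4)B 1/2
(3,1)B 3/3
(3,2)B 3/3
(3,3)B 2/2
(4,1)B 2/2
(5,0)B 1/1
(5,1)B 3/3
(5,2)B 2/2
(5,3)B 1/1
The smallest same-type fraction is 1/2 at (1,4), which reduces to 1/2. Any threshold above that leaves this agent unsatisfied.

1/2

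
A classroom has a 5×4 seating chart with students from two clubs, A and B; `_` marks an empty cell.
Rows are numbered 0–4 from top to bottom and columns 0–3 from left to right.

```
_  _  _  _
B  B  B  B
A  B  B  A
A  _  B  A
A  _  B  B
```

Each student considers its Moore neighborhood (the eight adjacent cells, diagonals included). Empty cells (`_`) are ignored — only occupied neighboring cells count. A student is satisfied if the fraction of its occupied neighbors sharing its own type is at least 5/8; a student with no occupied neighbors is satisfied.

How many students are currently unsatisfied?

3

(1,0)B 2/3 ✓
(1,1)B 4/5 ✓
(1,2)B 4/5 ✓
(1,3)B 2/3 ✓
(2,0)A 1/4 ✗
(2,1)B 5/7 ✓
(2,2)B 5/7 ✓
(2,3)A 1/5 ✗
(3,0)A 2/3 ✓
(3,2)B 4/6 ✓
(3,3)A 1/5 ✗
(4,0)A 1/1 ✓
(4,2)B 2/3 ✓
(4,3)B 2/3 ✓
Unsatisfied: (2,0), (2,3), (3,3) — 3 in total.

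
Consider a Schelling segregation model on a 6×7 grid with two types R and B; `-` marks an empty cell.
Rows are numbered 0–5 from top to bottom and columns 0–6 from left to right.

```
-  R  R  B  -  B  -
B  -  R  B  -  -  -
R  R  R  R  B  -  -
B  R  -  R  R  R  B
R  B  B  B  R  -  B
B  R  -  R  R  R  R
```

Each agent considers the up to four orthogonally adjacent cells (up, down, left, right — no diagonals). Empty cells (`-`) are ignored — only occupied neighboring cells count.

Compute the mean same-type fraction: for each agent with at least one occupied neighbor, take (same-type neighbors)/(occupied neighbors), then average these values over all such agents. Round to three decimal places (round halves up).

0.497

Row 0: (0,1)R 1/1 · (0,2)R 2/3 · (0,3)B 1/2 · (0,5)B — no occupied neighbors
Row 1: (1,0)B 0/1 · (1,2)R 2/3 · (1,3)B 1/3
Row 2: (2,0)R 1/3 · (2,1)R 3/3 · (2,2)R 3/3 · (2,3)R 2/4 · (2,4)B 0/2
Row 3: (3,0)B 0/3 · (3,1)R 1/3 · (3,3)R 2/3 · (3,4)R 3/4 · (3,5)R 1/2 · (3,6)B 1/2
Row 4: (4,0)R 0/3 · (4,1)B 1/4 · (4,2)B 2/2 · (4,3)B 1/4 · (4,4)R 2/3 · (4,6)B 1/2
Row 5: (5,0)B 0/2 · (5,1)R 0/2 · (5,3)R 1/2 · (5,4)R 3/3 · (5,5)R 2/2 · (5,6)R 1/2
Sum over 29 agents: 1/1 + 2/3 + 1/2 + 0/1 + 2/3 + 1/3 + 1/3 + 3/3 + 3/3 + 2/4 + 0/2 + 0/3 + 1/3 + 2/3 + 3/4 + 1/2 + 1/2 + 0/3 + 1/4 + 2/2 + 1/4 + 2/3 + 1/2 + 0/2 + 0/2 + 1/2 + 3/3 + 2/2 + 1/2 = 173/12; mean = 173/12 ÷ 29 = 173/348 = 0.497126… → 0.497.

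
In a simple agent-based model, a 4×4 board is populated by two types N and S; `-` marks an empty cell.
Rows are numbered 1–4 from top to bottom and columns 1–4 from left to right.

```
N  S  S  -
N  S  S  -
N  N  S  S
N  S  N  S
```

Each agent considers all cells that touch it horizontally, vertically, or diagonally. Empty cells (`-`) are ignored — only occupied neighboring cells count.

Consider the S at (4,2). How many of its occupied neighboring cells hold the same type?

Occupied neighbors of (4,2): (3,1)=N, (3,2)=N, (3,3)=S, (4,1)=N, (4,3)=N.
Same type (S): 1 of 5.

1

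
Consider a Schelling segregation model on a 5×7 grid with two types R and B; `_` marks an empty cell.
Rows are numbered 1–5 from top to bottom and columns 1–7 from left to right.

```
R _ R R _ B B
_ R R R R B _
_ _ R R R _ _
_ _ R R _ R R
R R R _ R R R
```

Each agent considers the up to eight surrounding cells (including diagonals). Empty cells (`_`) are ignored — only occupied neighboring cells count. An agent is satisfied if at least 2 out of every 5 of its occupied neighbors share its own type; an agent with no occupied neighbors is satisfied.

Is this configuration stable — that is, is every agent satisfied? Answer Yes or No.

Row 1: (1,1)R 1/1 ✓ · (1,3)R 4/4 ✓ · (1,4)R 4/4 ✓ · (1,6)B 2/3 ✓ · (1,7)B 2/2 ✓
Row 2: (2,2)R 4/4 ✓ · (2,3)R 6/6 ✓ · (2,4)R 7/7 ✓ · (2,5)R 4/6 ✓ · (2,6)B 2/4 ✓
Row 3: (3,3)R 6/6 ✓ · (3,4)R 7/7 ✓ · (3,5)R 5/6 ✓
Row 4: (4,3)R 5/5 ✓ · (4,4)R 6/6 ✓ · (4,6)R 5/5 ✓ · (4,7)R 3/3 ✓
Row 5: (5,1)R 1/1 ✓ · (5,2)R 3/3 ✓ · (5,3)R 3/3 ✓ · (5,5)R 3/3 ✓ · (5,6)R 4/4 ✓ · (5,7)R 3/3 ✓
All meet the threshold, so the configuration is stable.

Yes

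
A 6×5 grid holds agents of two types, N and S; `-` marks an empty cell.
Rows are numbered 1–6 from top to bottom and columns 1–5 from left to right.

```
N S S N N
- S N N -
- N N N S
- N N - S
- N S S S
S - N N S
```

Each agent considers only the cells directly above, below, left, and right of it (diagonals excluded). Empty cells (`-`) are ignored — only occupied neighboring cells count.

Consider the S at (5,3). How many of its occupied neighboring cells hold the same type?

Occupied neighbors of (5,3): (4,3)=N, (6,3)=N, (5,2)=N, (5,4)=S.
Same type (S): 1 of 4.

1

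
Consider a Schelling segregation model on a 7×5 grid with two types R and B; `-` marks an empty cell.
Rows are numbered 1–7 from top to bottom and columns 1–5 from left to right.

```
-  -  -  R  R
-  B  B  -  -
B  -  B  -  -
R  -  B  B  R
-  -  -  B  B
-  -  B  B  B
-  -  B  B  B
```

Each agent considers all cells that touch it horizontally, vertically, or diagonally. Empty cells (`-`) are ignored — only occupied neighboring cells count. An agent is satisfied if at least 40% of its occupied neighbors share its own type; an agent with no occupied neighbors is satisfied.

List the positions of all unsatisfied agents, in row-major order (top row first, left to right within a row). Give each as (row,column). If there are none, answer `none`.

(4,1), (4,5)

(1,4)R 1/2 ok
(1,5)R 1/1 ok
(2,2)B 3/3 ok
(2,3)B 2/3 ok
(3,1)B 1/2 ok
(3,3)B 4/4 ok
(4,1)R 0/1 unhappy
(4,3)B 3/3 ok
(4,4)B 4/5 ok
(4,5)R 0/3 unhappy
(5,4)B 6/7 ok
(5,5)B 4/5 ok
(6,3)B 4/4 ok
(6,4)B 7/7 ok
(6,5)B 5/5 ok
(7,3)B 3/3 ok
(7,4)B 5/5 ok
(7,5)B 3/3 ok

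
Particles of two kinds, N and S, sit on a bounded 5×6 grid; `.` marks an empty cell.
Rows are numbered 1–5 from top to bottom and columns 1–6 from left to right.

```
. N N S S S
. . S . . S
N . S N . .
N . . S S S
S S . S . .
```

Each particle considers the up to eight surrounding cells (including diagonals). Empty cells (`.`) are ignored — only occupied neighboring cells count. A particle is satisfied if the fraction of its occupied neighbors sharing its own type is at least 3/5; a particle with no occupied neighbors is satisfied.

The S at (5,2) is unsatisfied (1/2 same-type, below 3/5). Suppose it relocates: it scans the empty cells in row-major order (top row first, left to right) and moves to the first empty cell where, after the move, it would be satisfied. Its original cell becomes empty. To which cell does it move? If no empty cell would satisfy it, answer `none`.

Vacating (5,2). Empty cells in order:
  (1,1): 0/1 same-type → still unsatisfied.
  (2,1): 0/2 same-type → still unsatisfied.
  (2,2): 2/5 same-type → still unsatisfied.
  (2,4): 4/6 same-type → satisfied — stop here.

(2,4)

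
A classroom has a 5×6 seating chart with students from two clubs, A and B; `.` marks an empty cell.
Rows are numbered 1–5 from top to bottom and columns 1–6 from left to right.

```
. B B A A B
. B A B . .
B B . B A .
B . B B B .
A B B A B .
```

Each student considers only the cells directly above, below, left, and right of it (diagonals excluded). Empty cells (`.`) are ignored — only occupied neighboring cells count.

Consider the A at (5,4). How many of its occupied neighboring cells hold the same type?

0

Occupied neighbors of (5,4): (4,4)=B, (5,3)=B, (5,5)=B.
Same type (A): 0 of 3.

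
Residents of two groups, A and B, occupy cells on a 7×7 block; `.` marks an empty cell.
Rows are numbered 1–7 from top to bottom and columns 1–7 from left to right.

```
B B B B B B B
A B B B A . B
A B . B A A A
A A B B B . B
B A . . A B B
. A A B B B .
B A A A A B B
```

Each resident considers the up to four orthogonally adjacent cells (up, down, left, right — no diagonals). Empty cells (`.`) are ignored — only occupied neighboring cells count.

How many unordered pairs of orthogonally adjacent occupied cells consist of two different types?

21

Scan each occupied cell's neighbors to the right and below so each pair is counted once.
Row 1: B(1,1)–B(1,2)= B(1,1)–A(2,1)≠ B(1,2)–B(1,3)= B(1,2)–B(2,2)= B(1,3)–B(1,4)= B(1,3)–B(2,3)= B(1,4)–B(1,5)= B(1,4)–B(2,4)= B(1,5)–B(1,6)= B(1,5)–A(2,5)≠ B(1,6)–B(1,7)= B(1,7)–B(2,7)=  → 2/12 unlike.
Row 2: A(2,1)–B(2,2)≠ A(2,1)–A(3,1)= B(2,2)–B(2,3)= B(2,2)–B(3,2)= B(2,3)–B(2,4)= B(2,4)–A(2,5)≠ B(2,4)–B(3,4)= A(2,5)–A(3,5)= B(2,7)–A(3,7)≠  → 3/9 unlike.
Row 3: A(3,1)–B(3,2)≠ A(3,1)–A(4,1)= B(3,2)–A(4,2)≠ B(3,4)–A(3,5)≠ B(3,4)–B(4,4)= A(3,5)–A(3,6)= A(3,5)–B(4,5)≠ A(3,6)–A(3,7)= A(3,7)–B(4,7)≠  → 5/9 unlike.
Row 4: A(4,1)–A(4,2)= A(4,1)–B(5,1)≠ A(4,2)–B(4,3)≠ A(4,2)–A(5,2)= B(4,3)–B(4,4)= B(4,4)–B(4,5)= B(4,5)–A(5,5)≠ B(4,7)–B(5,7)=  → 3/8 unlike.
Row 5: B(5,1)–A(5,2)≠ A(5,2)–A(6,2)= A(5,5)–B(5,6)≠ A(5,5)–B(6,5)≠ B(5,6)–B(5,7)= B(5,6)–B(6,6)=  → 3/6 unlike.
Row 6: A(6,2)–A(6,3)= A(6,2)–A(7,2)= A(6,3)–B(6,4)≠ A(6,3)–A(7,3)= B(6,4)–B(6,5)= B(6,4)–A(7,4)≠ B(6,5)–B(6,6)= B(6,5)–A(7,5)≠ B(6,6)–B(7,6)=  → 3/9 unlike.
Row 7: B(7,1)–A(7,2)≠ A(7,2)–A(7,3)= A(7,3)–A(7,4)= A(7,4)–A(7,5)= A(7,5)–B(7,6)≠ B(7,6)–B(7,7)=  → 2/6 unlike.
Total adjacent occupied pairs: 59; unlike-type pairs: 21.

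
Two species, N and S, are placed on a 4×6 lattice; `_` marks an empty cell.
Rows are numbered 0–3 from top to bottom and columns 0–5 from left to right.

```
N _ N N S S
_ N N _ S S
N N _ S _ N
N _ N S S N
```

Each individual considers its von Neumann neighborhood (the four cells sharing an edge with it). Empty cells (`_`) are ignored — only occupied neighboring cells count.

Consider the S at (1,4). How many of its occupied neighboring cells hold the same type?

2

Occupied neighbors of (1,4): (0,4)=S, (1,5)=S.
Same type (S): 2 of 2.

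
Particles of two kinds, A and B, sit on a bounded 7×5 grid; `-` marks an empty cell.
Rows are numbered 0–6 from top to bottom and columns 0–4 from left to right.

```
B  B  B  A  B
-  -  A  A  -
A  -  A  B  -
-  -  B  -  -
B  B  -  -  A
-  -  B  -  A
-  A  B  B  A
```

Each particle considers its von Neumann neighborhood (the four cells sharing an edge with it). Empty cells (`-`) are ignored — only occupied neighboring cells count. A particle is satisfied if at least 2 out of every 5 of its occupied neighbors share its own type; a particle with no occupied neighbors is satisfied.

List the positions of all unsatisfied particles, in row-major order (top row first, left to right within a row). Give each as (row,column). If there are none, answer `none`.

Row 0: (0,0)B 1/1 ok · (0,1)B 2/2 ok · (0,2)B 1/3 unhappy · (0,3)A 1/3 unhappy · (0,4)B 0/1 unhappy
Row 1: (1,2)A 2/3 ok · (1,3)A 2/3 ok
Row 2: (2,0)A 0/0 ok · (2,2)A 1/3 unhappy · (2,3)B 0/2 unhappy
Row 3: (3,2)B 0/1 unhappy
Row 4: (4,0)B 1/1 ok · (4,1)B 1/1 ok · (4,4)A 1/1 ok
Row 5: (5,2)B 1/1 ok · (5,4)A 2/2 ok
Row 6: (6,1)A 0/1 unhappy · (6,2)B 2/3 ok · (6,3)B 1/2 ok · (6,4)A 1/2 ok

(0,2), (0,3), (0,4), (2,2), (2,3), (3,2), (6,1)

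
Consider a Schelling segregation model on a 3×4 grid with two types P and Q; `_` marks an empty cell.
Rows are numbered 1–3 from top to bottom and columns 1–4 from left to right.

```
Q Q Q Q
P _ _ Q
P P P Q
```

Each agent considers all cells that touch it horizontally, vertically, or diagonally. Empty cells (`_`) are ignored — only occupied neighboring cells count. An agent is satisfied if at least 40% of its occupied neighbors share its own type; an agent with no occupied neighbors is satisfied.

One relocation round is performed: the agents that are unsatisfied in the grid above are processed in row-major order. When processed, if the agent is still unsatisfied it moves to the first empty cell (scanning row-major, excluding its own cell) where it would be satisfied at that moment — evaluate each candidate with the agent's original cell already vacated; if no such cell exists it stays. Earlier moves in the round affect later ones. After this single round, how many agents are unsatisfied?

1

Initially unsatisfied (in order): (3,3).
  (3,3) → (2,2).
Resulting grid:
Q Q Q Q
P P _ Q
P P _ Q
Unsatisfied now: (1,1).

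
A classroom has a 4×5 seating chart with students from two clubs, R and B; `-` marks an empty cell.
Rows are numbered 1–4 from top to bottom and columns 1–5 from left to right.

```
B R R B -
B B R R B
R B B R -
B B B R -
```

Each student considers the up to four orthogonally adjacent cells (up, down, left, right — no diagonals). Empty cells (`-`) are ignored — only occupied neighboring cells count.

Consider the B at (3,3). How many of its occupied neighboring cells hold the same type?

Occupied neighbors of (3,3): (2,3)=R, (4,3)=B, (3,2)=B, (3,4)=R.
Same type (B): 2 of 4.

2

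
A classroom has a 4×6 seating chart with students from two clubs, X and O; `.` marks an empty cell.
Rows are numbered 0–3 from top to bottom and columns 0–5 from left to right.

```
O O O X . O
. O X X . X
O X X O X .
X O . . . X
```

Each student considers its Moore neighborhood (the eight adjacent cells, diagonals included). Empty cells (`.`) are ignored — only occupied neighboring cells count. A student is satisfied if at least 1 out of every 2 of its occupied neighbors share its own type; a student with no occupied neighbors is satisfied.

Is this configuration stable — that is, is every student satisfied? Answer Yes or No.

(0,0)O 2/2 satisfied
(0,1)O 3/4 satisfied
(0,2)O 2/5 not
(0,3)X 2/3 satisfied
(0,5)O 0/1 not
(1,1)O 4/7 satisfied
(1,2)X 4/8 satisfied
(1,3)X 4/6 satisfied
(1,5)X 1/2 satisfied
(2,0)O 2/4 satisfied
(2,1)X 3/6 satisfied
(2,2)X 3/6 satisfied
(2,3)O 0/4 not
(2,4)X 3/4 satisfied
(3,0)X 1/3 not
(3,1)O 1/4 not
(3,5)X 1/1 satisfied
For instance (0,2) has only 2/5 same-type neighbors, below 1/2.

No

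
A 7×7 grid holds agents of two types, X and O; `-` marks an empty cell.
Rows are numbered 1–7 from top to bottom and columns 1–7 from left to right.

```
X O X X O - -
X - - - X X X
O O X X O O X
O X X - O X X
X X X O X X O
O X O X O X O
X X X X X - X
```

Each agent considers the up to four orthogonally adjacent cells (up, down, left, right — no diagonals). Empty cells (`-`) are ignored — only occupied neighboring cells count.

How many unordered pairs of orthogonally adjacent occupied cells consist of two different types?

34

Scan each occupied cell's neighbors to the right and below so each pair is counted once.
From row 1: 4 unlike of 6 pairs (running 4/6).
From row 2: 3 unlike of 6 pairs (running 7/12).
From row 3: 5 unlike of 12 pairs (running 12/24).
From row 4: 5 unlike of 10 pairs (running 17/34).
From row 5: 7 unlike of 13 pairs (running 24/47).
From row 6: 10 unlike of 12 pairs (running 34/59).
From row 7: 0 unlike of 4 pairs (running 34/63).
Total adjacent occupied pairs: 63; unlike-type pairs: 34.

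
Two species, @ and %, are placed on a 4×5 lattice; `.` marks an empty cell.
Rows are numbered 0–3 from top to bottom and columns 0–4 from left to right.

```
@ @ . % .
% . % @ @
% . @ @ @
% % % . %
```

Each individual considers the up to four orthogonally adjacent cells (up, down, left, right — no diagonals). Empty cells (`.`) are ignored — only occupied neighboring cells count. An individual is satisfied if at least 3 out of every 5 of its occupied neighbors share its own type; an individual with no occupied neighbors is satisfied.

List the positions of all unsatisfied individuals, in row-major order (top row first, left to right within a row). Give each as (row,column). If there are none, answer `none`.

(0,0), (0,3), (1,0), (1,2), (1,3), (2,2), (3,2), (3,4)

(0,0)@ 1/2 ✗
(0,1)@ 1/1 ✓
(0,3)% 0/1 ✗
(1,0)% 1/2 ✗
(1,2)% 0/2 ✗
(1,3)@ 2/4 ✗
(1,4)@ 2/2 ✓
(2,0)% 2/2 ✓
(2,2)@ 1/3 ✗
(2,3)@ 3/3 ✓
(2,4)@ 2/3 ✓
(3,0)% 2/2 ✓
(3,1)% 2/2 ✓
(3,2)% 1/2 ✗
(3,4)% 0/1 ✗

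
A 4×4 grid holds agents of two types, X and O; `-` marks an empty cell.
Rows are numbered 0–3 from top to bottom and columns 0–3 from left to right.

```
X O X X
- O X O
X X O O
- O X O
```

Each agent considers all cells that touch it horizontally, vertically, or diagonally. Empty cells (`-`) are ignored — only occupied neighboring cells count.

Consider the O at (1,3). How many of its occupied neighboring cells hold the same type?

2

Occupied neighbors of (1,3): (0,2)=X, (0,3)=X, (1,2)=X, (2,2)=O, (2,3)=O.
Same type (O): 2 of 5.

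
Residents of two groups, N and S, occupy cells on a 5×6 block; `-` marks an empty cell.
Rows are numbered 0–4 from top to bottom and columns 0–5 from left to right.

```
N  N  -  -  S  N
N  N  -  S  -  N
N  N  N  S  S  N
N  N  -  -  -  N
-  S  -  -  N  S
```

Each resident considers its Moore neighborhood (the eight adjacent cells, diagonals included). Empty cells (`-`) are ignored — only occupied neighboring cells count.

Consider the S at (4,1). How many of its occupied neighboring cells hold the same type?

0

Occupied neighbors of (4,1): (3,0)=N, (3,1)=N.
Same type (S): 0 of 2.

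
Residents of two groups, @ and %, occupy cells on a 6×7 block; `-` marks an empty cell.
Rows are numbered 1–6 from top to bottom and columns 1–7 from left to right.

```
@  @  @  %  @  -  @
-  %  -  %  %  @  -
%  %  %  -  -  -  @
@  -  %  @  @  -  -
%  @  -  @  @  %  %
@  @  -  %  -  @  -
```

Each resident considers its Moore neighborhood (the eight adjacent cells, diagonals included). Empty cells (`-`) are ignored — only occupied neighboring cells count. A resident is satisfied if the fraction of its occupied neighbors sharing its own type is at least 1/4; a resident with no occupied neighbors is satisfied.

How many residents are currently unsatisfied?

2

Row 1: (1,1)@ 1/2 ok · (1,2)@ 2/3 ok · (1,3)@ 1/4 ok · (1,4)% 2/4 ok · (1,5)@ 1/4 ok · (1,7)@ 1/1 ok
Row 2: (2,2)% 3/6 ok · (2,4)% 3/5 ok · (2,5)% 2/4 ok · (2,6)@ 3/4 ok
Row 3: (3,1)% 2/3 ok · (3,2)% 4/5 ok · (3,3)% 4/5 ok · (3,7)@ 1/1 ok
Row 4: (4,1)@ 1/4 ok · (4,3)% 2/5 ok · (4,4)@ 3/5 ok · (4,5)@ 3/4 ok
Row 5: (5,1)% 0/4 unhappy · (5,2)@ 3/5 ok · (5,4)@ 3/5 ok · (5,5)@ 4/6 ok · (5,6)% 1/4 ok · (5,7)% 1/2 ok
Row 6: (6,1)@ 2/3 ok · (6,2)@ 2/3 ok · (6,4)% 0/2 unhappy · (6,6)@ 1/3 ok
Unsatisfied: (5,1), (6,4) — 2 in total.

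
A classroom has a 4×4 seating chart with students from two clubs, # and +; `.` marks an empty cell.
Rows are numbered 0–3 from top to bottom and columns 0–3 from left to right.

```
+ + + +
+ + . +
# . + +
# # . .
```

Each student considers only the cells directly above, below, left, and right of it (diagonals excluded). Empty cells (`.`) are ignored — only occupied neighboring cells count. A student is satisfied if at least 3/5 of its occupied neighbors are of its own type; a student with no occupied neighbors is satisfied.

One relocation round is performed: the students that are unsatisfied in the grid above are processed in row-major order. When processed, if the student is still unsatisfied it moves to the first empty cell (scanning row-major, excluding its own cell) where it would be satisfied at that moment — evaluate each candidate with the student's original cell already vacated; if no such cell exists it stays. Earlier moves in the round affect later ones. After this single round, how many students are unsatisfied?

1

Initially unsatisfied (in order): (2,0).
  (2,0): no empty cell satisfies it; stays.
Resulting grid:
+ + + +
+ + . +
# . + +
# # . .
Unsatisfied now: (2,0).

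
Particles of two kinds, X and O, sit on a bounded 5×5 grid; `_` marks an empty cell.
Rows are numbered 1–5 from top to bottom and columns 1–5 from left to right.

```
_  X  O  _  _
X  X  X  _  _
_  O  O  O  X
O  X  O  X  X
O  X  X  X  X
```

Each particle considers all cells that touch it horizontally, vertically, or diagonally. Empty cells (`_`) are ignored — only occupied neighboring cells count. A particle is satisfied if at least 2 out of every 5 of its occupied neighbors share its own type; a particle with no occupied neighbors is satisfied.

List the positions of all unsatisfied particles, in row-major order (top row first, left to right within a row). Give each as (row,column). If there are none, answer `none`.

(1,2)X 3/4 ok
(1,3)O 0/3 unhappy
(2,1)X 2/3 ok
(2,2)X 3/6 ok
(2,3)X 2/6 unhappy
(3,2)O 3/7 ok
(3,3)O 3/7 ok
(3,4)O 2/6 unhappy
(3,5)X 2/3 ok
(4,1)O 2/4 ok
(4,2)X 2/7 unhappy
(4,3)O 3/8 unhappy
(4,4)X 5/8 ok
(4,5)X 4/5 ok
(5,1)O 1/3 unhappy
(5,2)X 2/5 ok
(5,3)X 4/5 ok
(5,4)X 4/5 ok
(5,5)X 3/3 ok

(1,3), (2,3), (3,4), (4,2), (4,3), (5,1)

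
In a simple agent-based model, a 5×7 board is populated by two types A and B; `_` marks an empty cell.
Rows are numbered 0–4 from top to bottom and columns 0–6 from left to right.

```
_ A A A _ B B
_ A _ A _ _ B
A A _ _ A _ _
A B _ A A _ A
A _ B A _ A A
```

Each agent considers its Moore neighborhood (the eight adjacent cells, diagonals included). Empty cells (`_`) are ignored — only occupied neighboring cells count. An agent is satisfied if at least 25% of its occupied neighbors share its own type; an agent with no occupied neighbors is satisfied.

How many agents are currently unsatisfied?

1

(0,1)A 2/2 ok
(0,2)A 4/4 ok
(0,3)A 2/2 ok
(0,5)B 2/2 ok
(0,6)B 2/2 ok
(1,1)A 4/4 ok
(1,3)A 3/3 ok
(1,6)B 2/2 ok
(2,0)A 3/4 ok
(2,1)A 3/4 ok
(2,4)A 3/3 ok
(3,0)A 3/4 ok
(3,1)B 1/5 unhappy
(3,3)A 3/4 ok
(3,4)A 4/4 ok
(3,6)A 2/2 ok
(4,0)A 1/2 ok
(4,2)B 1/3 ok
(4,3)A 2/3 ok
(4,5)A 3/3 ok
(4,6)A 2/2 ok
Unsatisfied: (3,1) — 1 in total.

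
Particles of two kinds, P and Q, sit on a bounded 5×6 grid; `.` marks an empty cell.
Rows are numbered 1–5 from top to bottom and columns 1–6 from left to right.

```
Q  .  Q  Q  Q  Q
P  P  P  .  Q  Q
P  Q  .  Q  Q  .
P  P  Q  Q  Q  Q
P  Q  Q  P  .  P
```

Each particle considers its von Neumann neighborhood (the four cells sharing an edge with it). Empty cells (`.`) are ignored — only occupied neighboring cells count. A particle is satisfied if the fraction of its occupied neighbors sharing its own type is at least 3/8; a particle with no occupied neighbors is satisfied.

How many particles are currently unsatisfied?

6

Row 1: (1,1)Q 0/1 ✗ · (1,3)Q 1/2 ✓ · (1,4)Q 2/2 ✓ · (1,5)Q 3/3 ✓ · (1,6)Q 2/2 ✓
Row 2: (2,1)P 2/3 ✓ · (2,2)P 2/3 ✓ · (2,3)P 1/2 ✓ · (2,5)Q 3/3 ✓ · (2,6)Q 2/2 ✓
Row 3: (3,1)P 2/3 ✓ · (3,2)Q 0/3 ✗ · (3,4)Q 2/2 ✓ · (3,5)Q 3/3 ✓
Row 4: (4,1)P 3/3 ✓ · (4,2)P 1/4 ✗ · (4,3)Q 2/3 ✓ · (4,4)Q 3/4 ✓ · (4,5)Q 3/3 ✓ · (4,6)Q 1/2 ✓
Row 5: (5,1)P 1/2 ✓ · (5,2)Q 1/3 ✗ · (5,3)Q 2/3 ✓ · (5,4)P 0/2 ✗ · (5,6)P 0/1 ✗
Unsatisfied: (1,1), (3,2), (4,2), (5,2), (5,4), (5,6) — 6 in total.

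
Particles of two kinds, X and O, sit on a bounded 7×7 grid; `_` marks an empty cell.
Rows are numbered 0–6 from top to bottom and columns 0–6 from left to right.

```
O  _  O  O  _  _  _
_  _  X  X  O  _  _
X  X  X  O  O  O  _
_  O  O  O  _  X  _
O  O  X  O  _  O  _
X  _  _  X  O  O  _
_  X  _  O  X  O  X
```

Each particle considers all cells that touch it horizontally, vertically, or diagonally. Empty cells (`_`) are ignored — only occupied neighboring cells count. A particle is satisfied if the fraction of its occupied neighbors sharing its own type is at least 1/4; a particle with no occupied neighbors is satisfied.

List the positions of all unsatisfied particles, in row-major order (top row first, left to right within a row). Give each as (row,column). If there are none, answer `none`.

(3,5), (4,2), (6,4), (6,6)

(0,0)O 0/0 satisfied
(0,2)O 1/3 satisfied
(0,3)O 2/4 satisfied
(1,2)X 3/6 satisfied
(1,3)X 2/7 satisfied
(1,4)O 4/5 satisfied
(2,0)X 1/2 satisfied
(2,1)X 3/5 satisfied
(2,2)X 3/7 satisfied
(2,3)O 4/7 satisfied
(2,4)O 4/6 satisfied
(2,5)O 2/3 satisfied
(3,1)O 3/7 satisfied
(3,2)O 5/8 satisfied
(3,3)O 4/6 satisfied
(3,5)X 0/3 not
(4,0)O 2/3 satisfied
(4,1)O 3/5 satisfied
(4,2)X 1/6 not
(4,3)O 3/5 satisfied
(4,5)O 2/3 satisfied
(5,0)X 1/3 satisfied
(5,3)X 2/5 satisfied
(5,4)O 5/7 satisfied
(5,5)O 3/5 satisfied
(6,1)X 1/1 satisfied
(6,3)O 1/3 satisfied
(6,4)X 1/5 not
(6,5)O 2/4 satisfied
(6,6)X 0/2 not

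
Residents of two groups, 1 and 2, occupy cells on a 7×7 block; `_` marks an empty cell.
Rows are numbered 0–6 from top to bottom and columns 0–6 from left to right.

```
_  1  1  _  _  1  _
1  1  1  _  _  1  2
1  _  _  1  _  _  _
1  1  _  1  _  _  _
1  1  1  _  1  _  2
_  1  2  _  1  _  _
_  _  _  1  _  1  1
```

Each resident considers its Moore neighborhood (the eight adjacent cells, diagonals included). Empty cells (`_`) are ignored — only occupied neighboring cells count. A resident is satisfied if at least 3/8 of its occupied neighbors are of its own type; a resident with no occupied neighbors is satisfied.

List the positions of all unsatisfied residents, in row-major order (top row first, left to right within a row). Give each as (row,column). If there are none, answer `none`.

(1,6), (5,2)

Row 0: (0,1)1 4/4 satisfied · (0,2)1 3/3 satisfied · (0,5)1 1/2 satisfied
Row 1: (1,0)1 3/3 satisfied · (1,1)1 5/5 satisfied · (1,2)1 4/4 satisfied · (1,5)1 1/2 satisfied · (1,6)2 0/2 not
Row 2: (2,0)1 4/4 satisfied · (2,3)1 2/2 satisfied
Row 3: (3,0)1 4/4 satisfied · (3,1)1 5/5 satisfied · (3,3)1 3/3 satisfied
Row 4: (4,0)1 4/4 satisfied · (4,1)1 5/6 satisfied · (4,2)1 4/5 satisfied · (4,4)1 2/2 satisfied · (4,6)2 0/0 satisfied
Row 5: (5,1)1 3/4 satisfied · (5,2)2 0/4 not · (5,4)1 3/3 satisfied
Row 6: (6,3)1 1/2 satisfied · (6,5)1 2/2 satisfied · (6,6)1 1/1 satisfied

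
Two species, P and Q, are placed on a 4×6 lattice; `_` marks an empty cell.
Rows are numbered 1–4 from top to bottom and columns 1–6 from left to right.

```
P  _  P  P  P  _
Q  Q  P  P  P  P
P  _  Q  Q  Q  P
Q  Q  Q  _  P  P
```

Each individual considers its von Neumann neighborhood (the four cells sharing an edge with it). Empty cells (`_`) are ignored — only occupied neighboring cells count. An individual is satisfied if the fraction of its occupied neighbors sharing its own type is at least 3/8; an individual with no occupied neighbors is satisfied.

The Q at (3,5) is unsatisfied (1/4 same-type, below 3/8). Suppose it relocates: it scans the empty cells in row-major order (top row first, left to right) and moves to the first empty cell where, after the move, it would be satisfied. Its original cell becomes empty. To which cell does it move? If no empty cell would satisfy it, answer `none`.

(3,2)

Vacating (3,5). Empty cells in order:
  (1,2): 1/3 same-type → still unsatisfied.
  (1,6): 0/2 same-type → still unsatisfied.
  (3,2): 3/4 same-type → satisfied — stop here.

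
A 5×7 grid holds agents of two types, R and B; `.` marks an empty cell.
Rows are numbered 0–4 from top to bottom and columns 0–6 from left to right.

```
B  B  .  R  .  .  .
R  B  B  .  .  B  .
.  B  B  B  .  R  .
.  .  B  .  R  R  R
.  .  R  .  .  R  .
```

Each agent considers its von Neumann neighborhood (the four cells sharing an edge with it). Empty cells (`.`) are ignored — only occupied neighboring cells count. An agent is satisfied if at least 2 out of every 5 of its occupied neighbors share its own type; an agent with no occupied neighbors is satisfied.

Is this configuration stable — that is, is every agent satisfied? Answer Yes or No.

(0,0)B 1/2 ok
(0,1)B 2/2 ok
(0,3)R 0/0 ok
(1,0)R 0/2 unhappy
(1,1)B 3/4 ok
(1,2)B 2/2 ok
(1,5)B 0/1 unhappy
(2,1)B 2/2 ok
(2,2)B 4/4 ok
(2,3)B 1/1 ok
(2,5)R 1/2 ok
(3,2)B 1/2 ok
(3,4)R 1/1 ok
(3,5)R 4/4 ok
(3,6)R 1/1 ok
(4,2)R 0/1 unhappy
(4,5)R 1/1 ok
For instance (1,0) has only 0/2 same-type neighbors, below 2/5.

No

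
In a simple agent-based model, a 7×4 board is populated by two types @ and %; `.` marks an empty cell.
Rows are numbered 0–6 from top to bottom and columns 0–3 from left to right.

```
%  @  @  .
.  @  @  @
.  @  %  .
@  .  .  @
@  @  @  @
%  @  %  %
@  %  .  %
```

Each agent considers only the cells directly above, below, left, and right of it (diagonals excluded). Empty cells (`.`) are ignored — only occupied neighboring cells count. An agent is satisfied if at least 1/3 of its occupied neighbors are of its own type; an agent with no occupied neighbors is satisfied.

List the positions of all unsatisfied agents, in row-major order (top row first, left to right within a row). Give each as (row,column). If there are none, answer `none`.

(0,0)% 0/1 unhappy
(0,1)@ 2/3 ok
(0,2)@ 2/2 ok
(1,1)@ 3/3 ok
(1,2)@ 3/4 ok
(1,3)@ 1/1 ok
(2,1)@ 1/2 ok
(2,2)% 0/2 unhappy
(3,0)@ 1/1 ok
(3,3)@ 1/1 ok
(4,0)@ 2/3 ok
(4,1)@ 3/3 ok
(4,2)@ 2/3 ok
(4,3)@ 2/3 ok
(5,0)% 0/3 unhappy
(5,1)@ 1/4 unhappy
(5,2)% 1/3 ok
(5,3)% 2/3 ok
(6,0)@ 0/2 unhappy
(6,1)% 0/2 unhappy
(6,3)% 1/1 ok

(0,0), (2,2), (5,0), (5,1), (6,0), (6,1)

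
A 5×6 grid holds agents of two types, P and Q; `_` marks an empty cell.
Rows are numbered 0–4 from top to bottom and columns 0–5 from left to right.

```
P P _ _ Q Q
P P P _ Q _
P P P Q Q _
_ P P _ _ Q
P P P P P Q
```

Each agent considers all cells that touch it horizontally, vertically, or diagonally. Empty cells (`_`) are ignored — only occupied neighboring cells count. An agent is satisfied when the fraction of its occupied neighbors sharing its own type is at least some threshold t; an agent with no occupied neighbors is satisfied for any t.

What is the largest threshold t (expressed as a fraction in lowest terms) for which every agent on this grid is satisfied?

1/3

Row 0: (0,0)P 3/3 · (0,1)P 4/4 · (0,4)Q 2/2 · (0,5)Q 2/2
Row 1: (1,0)P 5/5 · (1,1)P 7/7 · (1,2)P 4/5 · (1,4)Q 4/4
Row 2: (2,0)P 4/4 · (2,1)P 7/7 · (2,2)P 5/6 · (2,3)Q 2/5 · (2,4)Q 3/3
Row 3: (3,1)P 7/7 · (3,2)P 6/7 · (3,5)Q 2/3
Row 4: (4,0)P 2/2 · (4,1)P 4/4 · (4,2)P 4/4 · (4,3)P 3/3 · (4,4)P 1/3 · (4,5)Q 1/2
The smallest same-type fraction is 1/3 at (4,4), which reduces to 1/3. Any threshold above that leaves this agent unsatisfied.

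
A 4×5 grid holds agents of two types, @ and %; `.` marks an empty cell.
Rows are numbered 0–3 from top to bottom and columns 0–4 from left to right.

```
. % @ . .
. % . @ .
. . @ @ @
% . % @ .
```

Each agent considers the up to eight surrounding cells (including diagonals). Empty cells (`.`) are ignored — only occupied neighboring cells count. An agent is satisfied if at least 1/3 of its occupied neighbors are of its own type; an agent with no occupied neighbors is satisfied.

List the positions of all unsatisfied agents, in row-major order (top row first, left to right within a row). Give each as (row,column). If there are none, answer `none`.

Row 0: (0,1)% 1/2 satisfied · (0,2)@ 1/3 satisfied
Row 1: (1,1)% 1/3 satisfied · (1,3)@ 4/4 satisfied
Row 2: (2,2)@ 3/5 satisfied · (2,3)@ 4/5 satisfied · (2,4)@ 3/3 satisfied
Row 3: (3,0)% 0/0 satisfied · (3,2)% 0/3 not · (3,3)@ 3/4 satisfied

(3,2)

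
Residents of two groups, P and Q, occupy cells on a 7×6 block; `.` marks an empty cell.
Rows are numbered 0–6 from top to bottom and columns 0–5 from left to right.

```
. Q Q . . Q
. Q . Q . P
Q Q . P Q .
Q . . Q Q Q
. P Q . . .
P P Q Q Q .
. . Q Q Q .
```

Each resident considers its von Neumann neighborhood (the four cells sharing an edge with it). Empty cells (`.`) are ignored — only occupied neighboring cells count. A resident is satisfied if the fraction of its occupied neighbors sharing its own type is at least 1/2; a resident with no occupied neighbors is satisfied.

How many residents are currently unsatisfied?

4

Row 0: (0,1)Q 2/2 ok · (0,2)Q 1/1 ok · (0,5)Q 0/1 unhappy
Row 1: (1,1)Q 2/2 ok · (1,3)Q 0/1 unhappy · (1,5)P 0/1 unhappy
Row 2: (2,0)Q 2/2 ok · (2,1)Q 2/2 ok · (2,3)P 0/3 unhappy · (2,4)Q 1/2 ok
Row 3: (3,0)Q 1/1 ok · (3,3)Q 1/2 ok · (3,4)Q 3/3 ok · (3,5)Q 1/1 ok
Row 4: (4,1)P 1/2 ok · (4,2)Q 1/2 ok
Row 5: (5,0)P 1/1 ok · (5,1)P 2/3 ok · (5,2)Q 3/4 ok · (5,3)Q 3/3 ok · (5,4)Q 2/2 ok
Row 6: (6,2)Q 2/2 ok · (6,3)Q 3/3 ok · (6,4)Q 2/2 ok
Unsatisfied: (0,5), (1,3), (1,5), (2,3) — 4 in total.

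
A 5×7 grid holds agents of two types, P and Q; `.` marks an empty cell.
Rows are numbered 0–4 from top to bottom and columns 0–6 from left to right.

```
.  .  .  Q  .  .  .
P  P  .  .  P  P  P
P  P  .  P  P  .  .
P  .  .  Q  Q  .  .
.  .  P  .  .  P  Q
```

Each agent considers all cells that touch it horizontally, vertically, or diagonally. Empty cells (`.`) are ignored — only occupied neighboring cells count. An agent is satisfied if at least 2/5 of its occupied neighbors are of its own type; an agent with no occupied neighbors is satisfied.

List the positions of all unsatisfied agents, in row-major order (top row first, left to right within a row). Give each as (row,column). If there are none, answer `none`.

(0,3), (3,3), (3,4), (4,2), (4,5), (4,6)

Row 0: (0,3)Q 0/1 not
Row 1: (1,0)P 3/3 satisfied · (1,1)P 3/3 satisfied · (1,4)P 3/4 satisfied · (1,5)P 3/3 satisfied · (1,6)P 1/1 satisfied
Row 2: (2,0)P 4/4 satisfied · (2,1)P 4/4 satisfied · (2,3)P 2/4 satisfied · (2,4)P 3/5 satisfied
Row 3: (3,0)P 2/2 satisfied · (3,3)Q 1/4 not · (3,4)Q 1/4 not
Row 4: (4,2)P 0/1 not · (4,5)P 0/2 not · (4,6)Q 0/1 not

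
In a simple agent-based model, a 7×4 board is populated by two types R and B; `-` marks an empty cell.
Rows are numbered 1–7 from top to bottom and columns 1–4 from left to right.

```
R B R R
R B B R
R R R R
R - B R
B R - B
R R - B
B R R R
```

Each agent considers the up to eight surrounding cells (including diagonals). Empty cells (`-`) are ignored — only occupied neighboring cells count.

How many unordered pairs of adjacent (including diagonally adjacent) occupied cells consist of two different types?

30

Scan each occupied cell's neighbors to the right and below (and the two forward diagonals) so each pair is counted once.
Row 1: R(1,1)–B(1,2)≠ R(1,1)–R(2,1)= R(1,1)–B(2,2)≠ B(1,2)–R(1,3)≠ B(1,2)–B(2,2)= B(1,2)–B(2,3)= B(1,2)–R(2,1)≠ R(1,3)–R(1,4)= R(1,3)–B(2,3)≠ R(1,3)–R(2,4)= R(1,3)–B(2,2)≠ R(1,4)–R(2,4)= R(1,4)–B(2,3)≠  → 7/13 unlike.
Row 2: R(2,1)–B(2,2)≠ R(2,1)–R(3,1)= R(2,1)–R(3,2)= B(2,2)–B(2,3)= B(2,2)–R(3,2)≠ B(2,2)–R(3,3)≠ B(2,2)–R(3,1)≠ B(2,3)–R(2,4)≠ B(2,3)–R(3,3)≠ B(2,3)–R(3,4)≠ B(2,3)–R(3,2)≠ R(2,4)–R(3,4)= R(2,4)–R(3,3)=  → 8/13 unlike.
Row 3: R(3,1)–R(3,2)= R(3,1)–R(4,1)= R(3,2)–R(3,3)= R(3,2)–B(4,3)≠ R(3,2)–R(4,1)= R(3,3)–R(3,4)= R(3,3)–B(4,3)≠ R(3,3)–R(4,4)= R(3,4)–R(4,4)= R(3,4)–B(4,3)≠  → 3/10 unlike.
Row 4: R(4,1)–B(5,1)≠ R(4,1)–R(5,2)= B(4,3)–R(4,4)≠ B(4,3)–B(5,4)= B(4,3)–R(5,2)≠ R(4,4)–B(5,4)≠  → 4/6 unlike.
Row 5: B(5,1)–R(5,2)≠ B(5,1)–R(6,1)≠ B(5,1)–R(6,2)≠ R(5,2)–R(6,2)= R(5,2)–R(6,1)= B(5,4)–B(6,4)=  → 3/6 unlike.
Row 6: R(6,1)–R(6,2)= R(6,1)–B(7,1)≠ R(6,1)–R(7,2)= R(6,2)–R(7,2)= R(6,2)–R(7,3)= R(6,2)–B(7,1)≠ B(6,4)–R(7,4)≠ B(6,4)–R(7,3)≠  → 4/8 unlike.
Row 7: B(7,1)–R(7,2)≠ R(7,2)–R(7,3)= R(7,3)–R(7,4)=  → 1/3 unlike.
Total adjacent occupied pairs: 59; unlike-type pairs: 30.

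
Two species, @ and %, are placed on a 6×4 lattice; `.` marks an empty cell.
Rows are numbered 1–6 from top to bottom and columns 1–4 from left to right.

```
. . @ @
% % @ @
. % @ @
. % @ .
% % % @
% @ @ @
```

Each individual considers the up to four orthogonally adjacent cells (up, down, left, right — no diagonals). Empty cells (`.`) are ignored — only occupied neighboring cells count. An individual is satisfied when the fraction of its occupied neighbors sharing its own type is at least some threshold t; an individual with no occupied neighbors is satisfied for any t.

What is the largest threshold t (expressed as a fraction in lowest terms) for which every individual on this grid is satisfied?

1/4

(1,3)@ 2/2
(1,4)@ 2/2
(2,1)% 1/1
(2,2)% 2/3
(2,3)@ 3/4
(2,4)@ 3/3
(3,2)% 2/3
(3,3)@ 3/4
(3,4)@ 2/2
(4,2)% 2/3
(4,3)@ 1/3
(5,1)% 2/2
(5,2)% 3/4
(5,3)% 1/4
(5,4)@ 1/2
(6,1)% 1/2
(6,2)@ 1/3
(6,3)@ 2/3
(6,4)@ 2/2
The smallest same-type fraction is 1/4 at (5,3), which reduces to 1/4. Any threshold above that leaves this individual unsatisfied.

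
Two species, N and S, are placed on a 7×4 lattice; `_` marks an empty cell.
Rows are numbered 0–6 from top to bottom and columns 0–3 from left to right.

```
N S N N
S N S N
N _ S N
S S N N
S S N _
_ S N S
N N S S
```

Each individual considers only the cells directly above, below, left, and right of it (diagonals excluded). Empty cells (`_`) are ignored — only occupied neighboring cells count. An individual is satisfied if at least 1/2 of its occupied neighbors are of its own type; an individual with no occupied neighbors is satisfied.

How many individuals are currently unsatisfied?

(0,0)N 0/2 ✗
(0,1)S 0/3 ✗
(0,2)N 1/3 ✗
(0,3)N 2/2 ✓
(1,0)S 0/3 ✗
(1,1)N 0/3 ✗
(1,2)S 1/4 ✗
(1,3)N 2/3 ✓
(2,0)N 0/2 ✗
(2,2)S 1/3 ✗
(2,3)N 2/3 ✓
(3,0)S 2/3 ✓
(3,1)S 2/3 ✓
(3,2)N 2/4 ✓
(3,3)N 2/2 ✓
(4,0)S 2/2 ✓
(4,1)S 3/4 ✓
(4,2)N 2/3 ✓
(5,1)S 1/3 ✗
(5,2)N 1/4 ✗
(5,3)S 1/2 ✓
(6,0)N 1/1 ✓
(6,1)N 1/3 ✗
(6,2)S 1/3 ✗
(6,3)S 2/2 ✓
Unsatisfied: (0,0), (0,1), (0,2), (1,0), (1,1), (1,2), (2,0), (2,2), (5,1), (5,2), (6,1), (6,2) — 12 in total.

12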